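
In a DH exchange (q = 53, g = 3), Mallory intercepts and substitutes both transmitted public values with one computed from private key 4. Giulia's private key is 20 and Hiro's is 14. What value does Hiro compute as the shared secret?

28

Hiro receives Mallory's public value M = 3^4 mod 53 instead of the honest one.
3^1 ≡ 3 (mod 53)
3^2 = (3^1)^2 ≡ 3^2 = 9 ≡ 9 (mod 53)
3^4 = (3^2)^2 ≡ 9^2 = 81 ≡ 28 (mod 53)
So M = 28. Hiro computes K = M^14 mod 53.
28^1 ≡ 28 (mod 53)
28^2 = (28^1)^2 ≡ 28^2 = 784 ≡ 42 (mod 53)
28^4 = (28^2)^2 ≡ 42^2 = 1764 ≡ 15 (mod 53)
28^8 = (28^4)^2 ≡ 15^2 = 225 ≡ 13 (mod 53)
28^14 = 28^8 · 28^4 · 28^2 ≡ 13 · 15 · 42 ≡ 28 (mod 53).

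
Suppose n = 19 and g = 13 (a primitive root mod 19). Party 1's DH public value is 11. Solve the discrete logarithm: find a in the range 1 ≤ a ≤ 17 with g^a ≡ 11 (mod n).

Try successive powers of 13 modulo 19:
13^1 ≡ 13
13^2 ≡ 17
13^3 ≡ 12
13^4 ≡ 4
13^5 ≡ 14
13^6 ≡ 11
Found: a = 6.

6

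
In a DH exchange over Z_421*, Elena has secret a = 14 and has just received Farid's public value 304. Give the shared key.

Shared key K = 304^14 mod 421.
304^1 ≡ 304 (mod 421)
304^2 = (304^1)^2 ≡ 304^2 = 92416 ≡ 217 (mod 421)
304^4 = (304^2)^2 ≡ 217^2 = 47089 ≡ 358 (mod 421)
304^8 = (304^4)^2 ≡ 358^2 = 128164 ≡ 180 (mod 421)
304^14 = 304^8 · 304^4 · 304^2 ≡ 180 · 358 · 217 ≡ 386 (mod 421).

386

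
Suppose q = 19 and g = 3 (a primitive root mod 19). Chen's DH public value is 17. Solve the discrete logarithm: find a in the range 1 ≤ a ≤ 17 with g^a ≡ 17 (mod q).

16

Try successive powers of 3 modulo 19:
3^1 ≡ 3
3^2 ≡ 9
3^3 ≡ 8
3^4 ≡ 5
3^5 ≡ 15
3^6 ≡ 7
3^7 ≡ 2
3^8 ≡ 6
3^9 ≡ 18
3^10 ≡ 16
3^11 ≡ 10
3^12 ≡ 11
3^13 ≡ 14
3^14 ≡ 4
3^15 ≡ 12
3^16 ≡ 17
Found: a = 16.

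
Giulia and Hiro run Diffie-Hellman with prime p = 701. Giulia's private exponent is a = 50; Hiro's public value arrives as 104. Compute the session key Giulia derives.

534

Shared key K = 104^50 mod 701.
104^1 ≡ 104 (mod 701)
104^2 = (104^1)^2 ≡ 104^2 = 10816 ≡ 301 (mod 701)
104^4 = (104^2)^2 ≡ 301^2 = 90601 ≡ 172 (mod 701)
104^8 = (104^4)^2 ≡ 172^2 = 29584 ≡ 142 (mod 701)
104^16 = (104^8)^2 ≡ 142^2 = 20164 ≡ 536 (mod 701)
104^32 = (104^16)^2 ≡ 536^2 = 287296 ≡ 587 (mod 701)
104^50 = 104^32 · 104^16 · 104^2 ≡ 587 · 536 · 301 ≡ 534 (mod 701).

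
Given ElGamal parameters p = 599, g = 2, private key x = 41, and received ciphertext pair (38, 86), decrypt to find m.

59

Shared mask s = c₁^x mod p = 38^41 mod 599.
38^1 ≡ 38 (mod 599)
38^2 = (38^1)^2 ≡ 38^2 = 1444 ≡ 246 (mod 599)
38^4 = (38^2)^2 ≡ 246^2 = 60516 ≡ 17 (mod 599)
38^8 = (38^4)^2 ≡ 17^2 = 289 ≡ 289 (mod 599)
38^16 = (38^8)^2 ≡ 289^2 = 83521 ≡ 260 (mod 599)
38^32 = (38^16)^2 ≡ 260^2 = 67600 ≡ 512 (mod 599)
38^41 = 38^32 · 38^8 · 38^1 ≡ 512 · 289 · 38 ≡ 570 (mod 599).
So s = 570; s⁻¹ ≡ 537 (mod 599).
m = c₂ · s⁻¹ mod 599 = 86 · 537 mod 599 = 59.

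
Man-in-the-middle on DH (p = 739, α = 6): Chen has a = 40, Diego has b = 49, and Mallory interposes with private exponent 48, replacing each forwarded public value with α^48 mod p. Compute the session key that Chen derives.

Chen receives Mallory's public value M = 6^48 mod 739 instead of the honest one.
6^1 ≡ 6 (mod 739)
6^2 = (6^1)^2 ≡ 6^2 = 36 ≡ 36 (mod 739)
6^4 = (6^2)^2 ≡ 36^2 = 1296 ≡ 557 (mod 739)
6^8 = (6^4)^2 ≡ 557^2 = 310249 ≡ 608 (mod 739)
6^16 = (6^8)^2 ≡ 608^2 = 369664 ≡ 164 (mod 739)
6^32 = (6^16)^2 ≡ 164^2 = 26896 ≡ 292 (mod 739)
6^48 = 6^32 · 6^16 ≡ 292 · 164 ≡ 592 (mod 739).
So M = 592. Chen computes K = M^40 mod 739.
592^1 ≡ 592 (mod 739)
592^2 = (592^1)^2 ≡ 592^2 = 350464 ≡ 178 (mod 739)
592^4 = (592^2)^2 ≡ 178^2 = 31684 ≡ 646 (mod 739)
592^8 = (592^4)^2 ≡ 646^2 = 417316 ≡ 520 (mod 739)
592^16 = (592^8)^2 ≡ 520^2 = 270400 ≡ 665 (mod 739)
592^32 = (592^16)^2 ≡ 665^2 = 442225 ≡ 303 (mod 739)
592^40 = 592^32 · 592^8 ≡ 303 · 520 ≡ 153 (mod 739).

153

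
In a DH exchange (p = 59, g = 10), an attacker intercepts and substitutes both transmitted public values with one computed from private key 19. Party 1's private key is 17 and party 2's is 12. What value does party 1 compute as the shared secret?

30

Party 1 receives an attacker's public value M = 10^19 mod 59 instead of the honest one.
10^1 ≡ 10 (mod 59)
10^2 = (10^1)^2 ≡ 10^2 = 100 ≡ 41 (mod 59)
10^4 = (10^2)^2 ≡ 41^2 = 1681 ≡ 29 (mod 59)
10^8 = (10^4)^2 ≡ 29^2 = 841 ≡ 15 (mod 59)
10^16 = (10^8)^2 ≡ 15^2 = 225 ≡ 48 (mod 59)
10^19 = 10^16 · 10^2 · 10^1 ≡ 48 · 41 · 10 ≡ 33 (mod 59).
So M = 33. Party 1 computes K = M^17 mod 59.
33^1 ≡ 33 (mod 59)
33^2 = (33^1)^2 ≡ 33^2 = 1089 ≡ 27 (mod 59)
33^4 = (33^2)^2 ≡ 27^2 = 729 ≡ 21 (mod 59)
33^8 = (33^4)^2 ≡ 21^2 = 441 ≡ 28 (mod 59)
33^16 = (33^8)^2 ≡ 28^2 = 784 ≡ 17 (mod 59)
33^17 = 33^16 · 33^1 ≡ 17 · 33 ≡ 30 (mod 59).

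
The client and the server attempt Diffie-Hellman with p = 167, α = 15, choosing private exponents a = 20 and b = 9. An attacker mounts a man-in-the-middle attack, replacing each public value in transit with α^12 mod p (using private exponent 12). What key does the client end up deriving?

The client receives an attacker's public value M = 15^12 mod 167 instead of the honest one.
15^1 ≡ 15 (mod 167)
15^2 = (15^1)^2 ≡ 15^2 = 225 ≡ 58 (mod 167)
15^4 = (15^2)^2 ≡ 58^2 = 3364 ≡ 24 (mod 167)
15^8 = (15^4)^2 ≡ 24^2 = 576 ≡ 75 (mod 167)
15^12 = 15^8 · 15^4 ≡ 75 · 24 ≡ 130 (mod 167).
So M = 130. The client computes K = M^20 mod 167.
130^1 ≡ 130 (mod 167)
130^2 = (130^1)^2 ≡ 130^2 = 16900 ≡ 33 (mod 167)
130^4 = (130^2)^2 ≡ 33^2 = 1089 ≡ 87 (mod 167)
130^8 = (130^4)^2 ≡ 87^2 = 7569 ≡ 54 (mod 167)
130^16 = (130^8)^2 ≡ 54^2 = 2916 ≡ 77 (mod 167)
130^20 = 130^16 · 130^4 ≡ 77 · 87 ≡ 19 (mod 167).

19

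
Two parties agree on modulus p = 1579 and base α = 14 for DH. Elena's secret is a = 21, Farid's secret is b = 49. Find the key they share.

Farid sends B = α^b mod p = 14^49 mod 1579.
14^1 ≡ 14 (mod 1579)
14^2 = (14^1)^2 ≡ 14^2 = 196 ≡ 196 (mod 1579)
14^4 = (14^2)^2 ≡ 196^2 = 38416 ≡ 520 (mod 1579)
14^8 = (14^4)^2 ≡ 520^2 = 270400 ≡ 391 (mod 1579)
14^16 = (14^8)^2 ≡ 391^2 = 152881 ≡ 1297 (mod 1579)
14^32 = (14^16)^2 ≡ 1297^2 = 1682209 ≡ 574 (mod 1579)
14^49 = 14^32 · 14^16 · 14^1 ≡ 574 · 1297 · 14 ≡ 1292 (mod 1579).
So B = 1292. Elena then computes K = B^a mod p = 1292^21 mod 1579.
1292^1 ≡ 1292 (mod 1579)
1292^2 = (1292^1)^2 ≡ 1292^2 = 1669264 ≡ 261 (mod 1579)
1292^4 = (1292^2)^2 ≡ 261^2 = 68121 ≡ 224 (mod 1579)
1292^8 = (1292^4)^2 ≡ 224^2 = 50176 ≡ 1227 (mod 1579)
1292^16 = (1292^8)^2 ≡ 1227^2 = 1505529 ≡ 742 (mod 1579)
1292^21 = 1292^16 · 1292^4 · 1292^1 ≡ 742 · 224 · 1292 ≡ 1473 (mod 1579).

1473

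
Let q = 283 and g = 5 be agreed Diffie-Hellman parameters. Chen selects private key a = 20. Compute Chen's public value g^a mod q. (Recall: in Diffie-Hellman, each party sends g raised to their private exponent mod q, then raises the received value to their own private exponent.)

77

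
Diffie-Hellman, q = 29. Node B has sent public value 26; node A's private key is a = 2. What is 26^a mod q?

9

Shared key K = 26^2 mod 29.
26^1 ≡ 26 (mod 29)
26^2 = (26^1)^2 ≡ 26^2 = 676 ≡ 9 (mod 29)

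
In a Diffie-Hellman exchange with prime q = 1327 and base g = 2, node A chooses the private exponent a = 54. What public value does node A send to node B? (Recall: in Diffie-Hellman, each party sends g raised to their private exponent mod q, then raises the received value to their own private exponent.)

881

Public value = 2^54 mod 1327.
2^1 ≡ 2 (mod 1327)
2^2 = (2^1)^2 ≡ 2^2 = 4 ≡ 4 (mod 1327)
2^4 = (2^2)^2 ≡ 4^2 = 16 ≡ 16 (mod 1327)
2^8 = (2^4)^2 ≡ 16^2 = 256 ≡ 256 (mod 1327)
2^16 = (2^8)^2 ≡ 256^2 = 65536 ≡ 513 (mod 1327)
2^32 = (2^16)^2 ≡ 513^2 = 263169 ≡ 423 (mod 1327)
2^54 = 2^32 · 2^16 · 2^4 · 2^2 ≡ 423 · 513 · 16 · 4 ≡ 881 (mod 1327).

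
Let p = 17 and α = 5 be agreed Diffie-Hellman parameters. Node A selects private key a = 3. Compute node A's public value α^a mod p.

6

Public value = 5^3 mod 17.
5^1 ≡ 5 (mod 17)
5^2 = (5^1)^2 ≡ 5^2 = 25 ≡ 8 (mod 17)
5^3 = 5^2 · 5^1 ≡ 8 · 5 ≡ 6 (mod 17).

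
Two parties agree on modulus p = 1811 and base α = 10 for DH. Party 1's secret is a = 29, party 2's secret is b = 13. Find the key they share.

443

Party 1 sends A = α^a mod p = 10^29 mod 1811.
10^1 ≡ 10 (mod 1811)
10^2 = (10^1)^2 ≡ 10^2 = 100 ≡ 100 (mod 1811)
10^4 = (10^2)^2 ≡ 100^2 = 10000 ≡ 945 (mod 1811)
10^8 = (10^4)^2 ≡ 945^2 = 893025 ≡ 202 (mod 1811)
10^16 = (10^8)^2 ≡ 202^2 = 40804 ≡ 962 (mod 1811)
10^29 = 10^16 · 10^8 · 10^4 · 10^1 ≡ 962 · 202 · 945 · 10 ≡ 556 (mod 1811).
So A = 556. Party 2 then computes K = A^b mod p = 556^13 mod 1811.
556^1 ≡ 556 (mod 1811)
556^2 = (556^1)^2 ≡ 556^2 = 309136 ≡ 1266 (mod 1811)
556^4 = (556^2)^2 ≡ 1266^2 = 1602756 ≡ 21 (mod 1811)
556^8 = (556^4)^2 ≡ 21^2 = 441 ≡ 441 (mod 1811)
556^13 = 556^8 · 556^4 · 556^1 ≡ 441 · 21 · 556 ≡ 443 (mod 1811).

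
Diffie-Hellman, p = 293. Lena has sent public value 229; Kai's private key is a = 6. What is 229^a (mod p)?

77

Shared key K = 229^6 mod 293.
229^1 ≡ 229 (mod 293)
229^2 = (229^1)^2 ≡ 229^2 = 52441 ≡ 287 (mod 293)
229^4 = (229^2)^2 ≡ 287^2 = 82369 ≡ 36 (mod 293)
229^6 = 229^4 · 229^2 ≡ 36 · 287 ≡ 77 (mod 293).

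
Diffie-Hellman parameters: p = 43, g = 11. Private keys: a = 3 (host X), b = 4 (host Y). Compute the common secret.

16

Host X sends A = g^a mod p = 11^3 mod 43.
11^1 ≡ 11 (mod 43)
11^2 = (11^1)^2 ≡ 11^2 = 121 ≡ 35 (mod 43)
11^3 = 11^2 · 11^1 ≡ 35 · 11 ≡ 41 (mod 43).
So A = 41. Host Y then computes K = A^b mod p = 41^4 mod 43.
41^1 ≡ 41 (mod 43)
41^2 = (41^1)^2 ≡ 41^2 = 1681 ≡ 4 (mod 43)
41^4 = (41^2)^2 ≡ 4^2 = 16 ≡ 16 (mod 43)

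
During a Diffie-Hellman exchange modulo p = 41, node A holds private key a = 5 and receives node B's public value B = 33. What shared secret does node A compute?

32

Shared key K = 33^5 mod 41.
33^1 ≡ 33 (mod 41)
33^2 = (33^1)^2 ≡ 33^2 = 1089 ≡ 23 (mod 41)
33^4 = (33^2)^2 ≡ 23^2 = 529 ≡ 37 (mod 41)
33^5 = 33^4 · 33^1 ≡ 37 · 33 ≡ 32 (mod 41).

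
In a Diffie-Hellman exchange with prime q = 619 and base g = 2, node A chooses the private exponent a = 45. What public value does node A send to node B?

105

Public value = 2^45 (mod 619).
2^1 ≡ 2 (mod 619)
2^2 = (2^1)^2 ≡ 2^2 = 4 ≡ 4 (mod 619)
2^4 = (2^2)^2 ≡ 4^2 = 16 ≡ 16 (mod 619)
2^8 = (2^4)^2 ≡ 16^2 = 256 ≡ 256 (mod 619)
2^16 = (2^8)^2 ≡ 256^2 = 65536 ≡ 541 (mod 619)
2^32 = (2^16)^2 ≡ 541^2 = 292681 ≡ 513 (mod 619)
2^45 = 2^32 · 2^8 · 2^4 · 2^1 ≡ 513 · 256 · 16 · 2 ≡ 105 (mod 619).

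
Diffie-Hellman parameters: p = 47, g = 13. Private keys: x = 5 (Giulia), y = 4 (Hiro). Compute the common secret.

Giulia sends A = g^x mod p = 13^5 mod 47.
13^1 ≡ 13 (mod 47)
13^2 = (13^1)^2 ≡ 13^2 = 169 ≡ 28 (mod 47)
13^4 = (13^2)^2 ≡ 28^2 = 784 ≡ 32 (mod 47)
13^5 = 13^4 · 13^1 ≡ 32 · 13 ≡ 40 (mod 47).
So A = 40. Hiro then computes K = A^y mod p = 40^4 mod 47.
40^1 ≡ 40 (mod 47)
40^2 = (40^1)^2 ≡ 40^2 = 1600 ≡ 2 (mod 47)
40^4 = (40^2)^2 ≡ 2^2 = 4 ≡ 4 (mod 47)

4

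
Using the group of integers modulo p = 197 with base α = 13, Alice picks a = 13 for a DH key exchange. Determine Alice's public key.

Public value = 13^13 mod 197.
13^1 ≡ 13 (mod 197)
13^2 = (13^1)^2 ≡ 13^2 = 169 ≡ 169 (mod 197)
13^4 = (13^2)^2 ≡ 169^2 = 28561 ≡ 193 (mod 197)
13^8 = (13^4)^2 ≡ 193^2 = 37249 ≡ 16 (mod 197)
13^13 = 13^8 · 13^4 · 13^1 ≡ 16 · 193 · 13 ≡ 153 (mod 197).

153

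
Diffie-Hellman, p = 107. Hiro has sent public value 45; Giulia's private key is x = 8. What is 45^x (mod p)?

30

Shared key K = 45^8 mod 107.
45^1 ≡ 45 (mod 107)
45^2 = (45^1)^2 ≡ 45^2 = 2025 ≡ 99 (mod 107)
45^4 = (45^2)^2 ≡ 99^2 = 9801 ≡ 64 (mod 107)
45^8 = (45^4)^2 ≡ 64^2 = 4096 ≡ 30 (mod 107)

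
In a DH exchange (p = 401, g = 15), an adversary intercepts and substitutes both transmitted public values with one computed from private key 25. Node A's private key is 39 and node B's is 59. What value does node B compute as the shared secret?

Node B receives an adversary's public value M = 15^25 mod 401 instead of the honest one.
15^1 ≡ 15 (mod 401)
15^2 = (15^1)^2 ≡ 15^2 = 225 ≡ 225 (mod 401)
15^4 = (15^2)^2 ≡ 225^2 = 50625 ≡ 99 (mod 401)
15^8 = (15^4)^2 ≡ 99^2 = 9801 ≡ 177 (mod 401)
15^16 = (15^8)^2 ≡ 177^2 = 31329 ≡ 51 (mod 401)
15^25 = 15^16 · 15^8 · 15^1 ≡ 51 · 177 · 15 ≡ 268 (mod 401).
So M = 268. Node B computes K = M^59 mod 401.
268^1 ≡ 268 (mod 401)
268^2 = (268^1)^2 ≡ 268^2 = 71824 ≡ 45 (mod 401)
268^4 = (268^2)^2 ≡ 45^2 = 2025 ≡ 20 (mod 401)
268^8 = (268^4)^2 ≡ 20^2 = 400 ≡ 400 (mod 401)
268^16 = (268^8)^2 ≡ 400^2 = 160000 ≡ 1 (mod 401)
268^32 = (268^16)^2 ≡ 1^2 = 1 ≡ 1 (mod 401)
268^59 = 268^32 · 268^16 · 268^8 · 268^2 · 268^1 ≡ 1 · 1 · 400 · 45 · 268 ≡ 371 (mod 401).

371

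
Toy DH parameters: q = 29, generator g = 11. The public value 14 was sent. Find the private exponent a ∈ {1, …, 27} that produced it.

5

Try successive powers of 11 modulo 29:
11^1 ≡ 11
11^2 ≡ 5
11^3 ≡ 26
11^4 ≡ 25
11^5 ≡ 14
Found: a = 5.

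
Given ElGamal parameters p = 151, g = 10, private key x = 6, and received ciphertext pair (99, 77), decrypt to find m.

Shared mask s = c₁^x mod p = 99^6 mod 151.
99^1 ≡ 99 (mod 151)
99^2 = (99^1)^2 ≡ 99^2 = 9801 ≡ 137 (mod 151)
99^4 = (99^2)^2 ≡ 137^2 = 18769 ≡ 45 (mod 151)
99^6 = 99^4 · 99^2 ≡ 45 · 137 ≡ 125 (mod 151).
So s = 125; s⁻¹ ≡ 29 (mod 151).
m = c₂ · s⁻¹ mod 151 = 77 · 29 mod 151 = 119.

119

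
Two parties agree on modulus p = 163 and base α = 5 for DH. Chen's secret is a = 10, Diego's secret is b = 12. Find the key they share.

Chen sends A = α^a mod p = 5^10 mod 163.
5^1 ≡ 5 (mod 163)
5^2 = (5^1)^2 ≡ 5^2 = 25 ≡ 25 (mod 163)
5^4 = (5^2)^2 ≡ 25^2 = 625 ≡ 136 (mod 163)
5^8 = (5^4)^2 ≡ 136^2 = 18496 ≡ 77 (mod 163)
5^10 = 5^8 · 5^2 ≡ 77 · 25 ≡ 132 (mod 163).
So A = 132. Diego then computes K = A^b mod p = 132^12 mod 163.
132^1 ≡ 132 (mod 163)
132^2 = (132^1)^2 ≡ 132^2 = 17424 ≡ 146 (mod 163)
132^4 = (132^2)^2 ≡ 146^2 = 21316 ≡ 126 (mod 163)
132^8 = (132^4)^2 ≡ 126^2 = 15876 ≡ 65 (mod 163)
132^12 = 132^8 · 132^4 ≡ 65 · 126 ≡ 40 (mod 163).

40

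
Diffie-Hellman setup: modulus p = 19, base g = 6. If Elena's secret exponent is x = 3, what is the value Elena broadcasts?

7

Public value = 6^3 mod 19.
6^1 ≡ 6 (mod 19)
6^2 = (6^1)^2 ≡ 6^2 = 36 ≡ 17 (mod 19)
6^3 = 6^2 · 6^1 ≡ 17 · 6 ≡ 7 (mod 19).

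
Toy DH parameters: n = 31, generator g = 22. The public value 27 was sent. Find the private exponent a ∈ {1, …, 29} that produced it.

9

Try successive powers of 22 modulo 31:
22^1 ≡ 22
22^2 ≡ 19
22^3 ≡ 15
22^4 ≡ 20
22^5 ≡ 6
22^6 ≡ 8
22^7 ≡ 21
22^8 ≡ 28
22^9 ≡ 27
Found: a = 9.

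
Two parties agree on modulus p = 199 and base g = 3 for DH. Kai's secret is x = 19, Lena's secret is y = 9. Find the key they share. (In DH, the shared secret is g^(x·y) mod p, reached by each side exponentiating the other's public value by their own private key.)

137

Lena sends B = g^y mod p = 3^9 mod 199.
3^1 ≡ 3 (mod 199)
3^2 = (3^1)^2 ≡ 3^2 = 9 ≡ 9 (mod 199)
3^4 = (3^2)^2 ≡ 9^2 = 81 ≡ 81 (mod 199)
3^8 = (3^4)^2 ≡ 81^2 = 6561 ≡ 193 (mod 199)
3^9 = 3^8 · 3^1 ≡ 193 · 3 ≡ 181 (mod 199).
So B = 181. Kai then computes K = B^x mod p = 181^19 mod 199.
181^1 ≡ 181 (mod 199)
181^2 = (181^1)^2 ≡ 181^2 = 32761 ≡ 125 (mod 199)
181^4 = (181^2)^2 ≡ 125^2 = 15625 ≡ 103 (mod 199)
181^8 = (181^4)^2 ≡ 103^2 = 10609 ≡ 62 (mod 199)
181^16 = (181^8)^2 ≡ 62^2 = 3844 ≡ 63 (mod 199)
181^19 = 181^16 · 181^2 · 181^1 ≡ 63 · 125 · 181 ≡ 137 (mod 199).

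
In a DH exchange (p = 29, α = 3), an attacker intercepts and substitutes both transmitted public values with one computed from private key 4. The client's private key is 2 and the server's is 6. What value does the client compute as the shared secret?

7

The client receives an attacker's public value M = 3^4 mod 29 instead of the honest one.
3^1 ≡ 3 (mod 29)
3^2 = (3^1)^2 ≡ 3^2 = 9 ≡ 9 (mod 29)
3^4 = (3^2)^2 ≡ 9^2 = 81 ≡ 23 (mod 29)
So M = 23. The client computes K = M^2 mod 29.
23^1 ≡ 23 (mod 29)
23^2 = (23^1)^2 ≡ 23^2 = 529 ≡ 7 (mod 29)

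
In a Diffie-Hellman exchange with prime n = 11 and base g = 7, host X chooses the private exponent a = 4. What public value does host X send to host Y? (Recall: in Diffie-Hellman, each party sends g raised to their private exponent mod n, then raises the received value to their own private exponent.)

3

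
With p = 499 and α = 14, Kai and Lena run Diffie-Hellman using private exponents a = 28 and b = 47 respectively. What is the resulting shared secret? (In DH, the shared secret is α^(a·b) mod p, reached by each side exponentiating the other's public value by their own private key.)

Lena sends B = α^b mod p = 14^47 mod 499.
14^1 ≡ 14 (mod 499)
14^2 = (14^1)^2 ≡ 14^2 = 196 ≡ 196 (mod 499)
14^4 = (14^2)^2 ≡ 196^2 = 38416 ≡ 492 (mod 499)
14^8 = (14^4)^2 ≡ 492^2 = 242064 ≡ 49 (mod 499)
14^16 = (14^8)^2 ≡ 49^2 = 2401 ≡ 405 (mod 499)
14^32 = (14^16)^2 ≡ 405^2 = 164025 ≡ 353 (mod 499)
14^47 = 14^32 · 14^8 · 14^4 · 14^2 · 14^1 ≡ 353 · 49 · 492 · 196 · 14 ≡ 410 (mod 499).
So B = 410. Kai then computes K = B^a mod p = 410^28 mod 499.
410^1 ≡ 410 (mod 499)
410^2 = (410^1)^2 ≡ 410^2 = 168100 ≡ 436 (mod 499)
410^4 = (410^2)^2 ≡ 436^2 = 190096 ≡ 476 (mod 499)
410^8 = (410^4)^2 ≡ 476^2 = 226576 ≡ 30 (mod 499)
410^16 = (410^8)^2 ≡ 30^2 = 900 ≡ 401 (mod 499)
410^28 = 410^16 · 410^8 · 410^4 ≡ 401 · 30 · 476 ≡ 255 (mod 499).

255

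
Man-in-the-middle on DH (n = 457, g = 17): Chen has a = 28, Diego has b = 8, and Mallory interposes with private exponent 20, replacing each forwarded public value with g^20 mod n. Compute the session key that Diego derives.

218

Diego receives Mallory's public value M = 17^20 mod 457 instead of the honest one.
17^1 ≡ 17 (mod 457)
17^2 = (17^1)^2 ≡ 17^2 = 289 ≡ 289 (mod 457)
17^4 = (17^2)^2 ≡ 289^2 = 83521 ≡ 347 (mod 457)
17^8 = (17^4)^2 ≡ 347^2 = 120409 ≡ 218 (mod 457)
17^16 = (17^8)^2 ≡ 218^2 = 47524 ≡ 453 (mod 457)
17^20 = 17^16 · 17^4 ≡ 453 · 347 ≡ 440 (mod 457).
So M = 440. Diego computes K = M^8 mod 457.
440^1 ≡ 440 (mod 457)
440^2 = (440^1)^2 ≡ 440^2 = 193600 ≡ 289 (mod 457)
440^4 = (440^2)^2 ≡ 289^2 = 83521 ≡ 347 (mod 457)
440^8 = (440^4)^2 ≡ 347^2 = 120409 ≡ 218 (mod 457)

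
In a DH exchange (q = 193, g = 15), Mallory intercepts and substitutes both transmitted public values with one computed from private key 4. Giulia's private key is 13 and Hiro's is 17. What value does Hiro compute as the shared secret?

Hiro receives Mallory's public value M = 15^4 mod 193 instead of the honest one.
15^1 ≡ 15 (mod 193)
15^2 = (15^1)^2 ≡ 15^2 = 225 ≡ 32 (mod 193)
15^4 = (15^2)^2 ≡ 32^2 = 1024 ≡ 59 (mod 193)
So M = 59. Hiro computes K = M^17 mod 193.
59^1 ≡ 59 (mod 193)
59^2 = (59^1)^2 ≡ 59^2 = 3481 ≡ 7 (mod 193)
59^4 = (59^2)^2 ≡ 7^2 = 49 ≡ 49 (mod 193)
59^8 = (59^4)^2 ≡ 49^2 = 2401 ≡ 85 (mod 193)
59^16 = (59^8)^2 ≡ 85^2 = 7225 ≡ 84 (mod 193)
59^17 = 59^16 · 59^1 ≡ 84 · 59 ≡ 131 (mod 193).

131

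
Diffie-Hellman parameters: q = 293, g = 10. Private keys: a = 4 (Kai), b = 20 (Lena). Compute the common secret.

90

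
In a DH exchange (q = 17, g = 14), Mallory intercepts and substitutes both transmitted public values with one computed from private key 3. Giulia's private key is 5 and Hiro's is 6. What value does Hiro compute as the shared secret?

9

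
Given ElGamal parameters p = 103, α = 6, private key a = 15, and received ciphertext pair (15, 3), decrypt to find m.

Shared mask s = c₁^a mod p = 15^15 mod 103.
15^1 ≡ 15 (mod 103)
15^2 = (15^1)^2 ≡ 15^2 = 225 ≡ 19 (mod 103)
15^4 = (15^2)^2 ≡ 19^2 = 361 ≡ 52 (mod 103)
15^8 = (15^4)^2 ≡ 52^2 = 2704 ≡ 26 (mod 103)
15^15 = 15^8 · 15^4 · 15^2 · 15^1 ≡ 26 · 52 · 19 · 15 ≡ 100 (mod 103).
So s = 100; s⁻¹ ≡ 34 (mod 103).
m = c₂ · s⁻¹ mod 103 = 3 · 34 mod 103 = 102.

102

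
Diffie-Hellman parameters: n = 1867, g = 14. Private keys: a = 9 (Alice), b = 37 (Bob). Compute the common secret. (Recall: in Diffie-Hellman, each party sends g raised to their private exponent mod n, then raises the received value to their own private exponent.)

Alice sends A = g^a mod n = 14^9 mod 1867.
14^1 ≡ 14 (mod 1867)
14^2 = (14^1)^2 ≡ 14^2 = 196 ≡ 196 (mod 1867)
14^4 = (14^2)^2 ≡ 196^2 = 38416 ≡ 1076 (mod 1867)
14^8 = (14^4)^2 ≡ 1076^2 = 1157776 ≡ 236 (mod 1867)
14^9 = 14^8 · 14^1 ≡ 236 · 14 ≡ 1437 (mod 1867).
So A = 1437. Bob then computes K = A^b mod n = 1437^37 mod 1867.
1437^1 ≡ 1437 (mod 1867)
1437^2 = (1437^1)^2 ≡ 1437^2 = 2064969 ≡ 67 (mod 1867)
1437^4 = (1437^2)^2 ≡ 67^2 = 4489 ≡ 755 (mod 1867)
1437^8 = (1437^4)^2 ≡ 755^2 = 570025 ≡ 590 (mod 1867)
1437^16 = (1437^8)^2 ≡ 590^2 = 348100 ≡ 838 (mod 1867)
1437^32 = (1437^16)^2 ≡ 838^2 = 702244 ≡ 252 (mod 1867)
1437^37 = 1437^32 · 1437^4 · 1437^1 ≡ 252 · 755 · 1437 ≡ 140 (mod 1867).

140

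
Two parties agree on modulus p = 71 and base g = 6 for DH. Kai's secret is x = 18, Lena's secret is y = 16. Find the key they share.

Lena sends B = g^y mod p = 6^16 mod 71.
6^1 ≡ 6 (mod 71)
6^2 = (6^1)^2 ≡ 6^2 = 36 ≡ 36 (mod 71)
6^4 = (6^2)^2 ≡ 36^2 = 1296 ≡ 18 (mod 71)
6^8 = (6^4)^2 ≡ 18^2 = 324 ≡ 40 (mod 71)
6^16 = (6^8)^2 ≡ 40^2 = 1600 ≡ 38 (mod 71)
So B = 38. Kai then computes K = B^x mod p = 38^18 mod 71.
38^1 ≡ 38 (mod 71)
38^2 = (38^1)^2 ≡ 38^2 = 1444 ≡ 24 (mod 71)
38^4 = (38^2)^2 ≡ 24^2 = 576 ≡ 8 (mod 71)
38^8 = (38^4)^2 ≡ 8^2 = 64 ≡ 64 (mod 71)
38^16 = (38^8)^2 ≡ 64^2 = 4096 ≡ 49 (mod 71)
38^18 = 38^16 · 38^2 ≡ 49 · 24 ≡ 40 (mod 71).

40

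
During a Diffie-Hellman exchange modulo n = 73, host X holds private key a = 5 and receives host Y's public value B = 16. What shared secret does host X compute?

Shared key K = 16^5 mod 73.
16^1 ≡ 16 (mod 73)
16^2 = (16^1)^2 ≡ 16^2 = 256 ≡ 37 (mod 73)
16^4 = (16^2)^2 ≡ 37^2 = 1369 ≡ 55 (mod 73)
16^5 = 16^4 · 16^1 ≡ 55 · 16 ≡ 4 (mod 73).

4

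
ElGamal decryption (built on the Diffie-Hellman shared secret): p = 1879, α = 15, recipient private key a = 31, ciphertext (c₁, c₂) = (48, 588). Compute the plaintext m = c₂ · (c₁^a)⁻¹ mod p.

530

Shared mask s = c₁^a mod p = 48^31 mod 1879.
48^1 ≡ 48 (mod 1879)
48^2 = (48^1)^2 ≡ 48^2 = 2304 ≡ 425 (mod 1879)
48^4 = (48^2)^2 ≡ 425^2 = 180625 ≡ 241 (mod 1879)
48^8 = (48^4)^2 ≡ 241^2 = 58081 ≡ 1711 (mod 1879)
48^16 = (48^8)^2 ≡ 1711^2 = 2927521 ≡ 39 (mod 1879)
48^31 = 48^16 · 48^8 · 48^4 · 48^2 · 48^1 ≡ 39 · 1711 · 241 · 425 · 48 ≡ 384 (mod 1879).
So s = 384; s⁻¹ ≡ 1375 (mod 1879).
m = c₂ · s⁻¹ mod 1879 = 588 · 1375 mod 1879 = 530.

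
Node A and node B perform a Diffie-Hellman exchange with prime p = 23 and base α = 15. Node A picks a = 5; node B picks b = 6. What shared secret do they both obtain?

Node A sends A = α^a mod p = 15^5 mod 23.
15^1 ≡ 15 (mod 23)
15^2 = (15^1)^2 ≡ 15^2 = 225 ≡ 18 (mod 23)
15^4 = (15^2)^2 ≡ 18^2 = 324 ≡ 2 (mod 23)
15^5 = 15^4 · 15^1 ≡ 2 · 15 ≡ 7 (mod 23).
So A = 7. Node B then computes K = A^b mod p = 7^6 mod 23.
7^1 ≡ 7 (mod 23)
7^2 = (7^1)^2 ≡ 7^2 = 49 ≡ 3 (mod 23)
7^4 = (7^2)^2 ≡ 3^2 = 9 ≡ 9 (mod 23)
7^6 = 7^4 · 7^2 ≡ 9 · 3 ≡ 4 (mod 23).

4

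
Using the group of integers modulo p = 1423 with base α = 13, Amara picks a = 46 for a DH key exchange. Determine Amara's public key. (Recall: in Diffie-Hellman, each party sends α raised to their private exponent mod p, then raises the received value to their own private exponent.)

776

Public value = 13^46 (mod 1423).
13^1 ≡ 13 (mod 1423)
13^2 = (13^1)^2 ≡ 13^2 = 169 ≡ 169 (mod 1423)
13^4 = (13^2)^2 ≡ 169^2 = 28561 ≡ 101 (mod 1423)
13^8 = (13^4)^2 ≡ 101^2 = 10201 ≡ 240 (mod 1423)
13^16 = (13^8)^2 ≡ 240^2 = 57600 ≡ 680 (mod 1423)
13^32 = (13^16)^2 ≡ 680^2 = 462400 ≡ 1348 (mod 1423)
13^46 = 13^32 · 13^8 · 13^4 · 13^2 ≡ 1348 · 240 · 101 · 169 ≡ 776 (mod 1423).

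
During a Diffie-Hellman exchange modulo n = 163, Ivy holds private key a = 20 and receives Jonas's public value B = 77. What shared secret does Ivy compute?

150

Shared key K = 77^20 mod 163.
77^1 ≡ 77 (mod 163)
77^2 = (77^1)^2 ≡ 77^2 = 5929 ≡ 61 (mod 163)
77^4 = (77^2)^2 ≡ 61^2 = 3721 ≡ 135 (mod 163)
77^8 = (77^4)^2 ≡ 135^2 = 18225 ≡ 132 (mod 163)
77^16 = (77^8)^2 ≡ 132^2 = 17424 ≡ 146 (mod 163)
77^20 = 77^16 · 77^4 ≡ 146 · 135 ≡ 150 (mod 163).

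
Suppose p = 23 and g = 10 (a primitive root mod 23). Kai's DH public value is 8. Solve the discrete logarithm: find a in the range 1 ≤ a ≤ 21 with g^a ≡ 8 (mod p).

2

Try successive powers of 10 modulo 23:
10^1 ≡ 10
10^2 ≡ 8
Found: a = 2.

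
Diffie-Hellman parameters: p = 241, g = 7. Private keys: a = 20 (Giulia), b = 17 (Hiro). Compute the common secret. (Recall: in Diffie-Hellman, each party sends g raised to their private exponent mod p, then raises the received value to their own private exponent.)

181

Giulia sends A = g^a mod p = 7^20 mod 241.
7^1 ≡ 7 (mod 241)
7^2 = (7^1)^2 ≡ 7^2 = 49 ≡ 49 (mod 241)
7^4 = (7^2)^2 ≡ 49^2 = 2401 ≡ 232 (mod 241)
7^8 = (7^4)^2 ≡ 232^2 = 53824 ≡ 81 (mod 241)
7^16 = (7^8)^2 ≡ 81^2 = 6561 ≡ 54 (mod 241)
7^20 = 7^16 · 7^4 ≡ 54 · 232 ≡ 237 (mod 241).
So A = 237. Hiro then computes K = A^b mod p = 237^17 mod 241.
237^1 ≡ 237 (mod 241)
237^2 = (237^1)^2 ≡ 237^2 = 56169 ≡ 16 (mod 241)
237^4 = (237^2)^2 ≡ 16^2 = 256 ≡ 15 (mod 241)
237^8 = (237^4)^2 ≡ 15^2 = 225 ≡ 225 (mod 241)
237^16 = (237^8)^2 ≡ 225^2 = 50625 ≡ 15 (mod 241)
237^17 = 237^16 · 237^1 ≡ 15 · 237 ≡ 181 (mod 241).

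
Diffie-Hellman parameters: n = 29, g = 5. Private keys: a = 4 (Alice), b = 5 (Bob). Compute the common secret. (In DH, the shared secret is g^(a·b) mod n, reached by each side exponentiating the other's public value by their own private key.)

23

Alice sends A = g^a mod n = 5^4 mod 29.
5^1 ≡ 5 (mod 29)
5^2 = (5^1)^2 ≡ 5^2 = 25 ≡ 25 (mod 29)
5^4 = (5^2)^2 ≡ 25^2 = 625 ≡ 16 (mod 29)
So A = 16. Bob then computes K = A^b mod n = 16^5 mod 29.
16^1 ≡ 16 (mod 29)
16^2 = (16^1)^2 ≡ 16^2 = 256 ≡ 24 (mod 29)
16^4 = (16^2)^2 ≡ 24^2 = 576 ≡ 25 (mod 29)
16^5 = 16^4 · 16^1 ≡ 25 · 16 ≡ 23 (mod 29).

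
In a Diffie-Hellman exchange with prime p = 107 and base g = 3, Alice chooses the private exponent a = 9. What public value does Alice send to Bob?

Public value = 3^9 mod 107.
3^1 ≡ 3 (mod 107)
3^2 = (3^1)^2 ≡ 3^2 = 9 ≡ 9 (mod 107)
3^4 = (3^2)^2 ≡ 9^2 = 81 ≡ 81 (mod 107)
3^8 = (3^4)^2 ≡ 81^2 = 6561 ≡ 34 (mod 107)
3^9 = 3^8 · 3^1 ≡ 34 · 3 ≡ 102 (mod 107).

102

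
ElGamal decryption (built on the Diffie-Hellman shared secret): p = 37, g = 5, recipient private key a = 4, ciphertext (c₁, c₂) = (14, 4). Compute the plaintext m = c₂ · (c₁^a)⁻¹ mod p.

Shared mask s = c₁^a mod p = 14^4 mod 37.
14^1 ≡ 14 (mod 37)
14^2 = (14^1)^2 ≡ 14^2 = 196 ≡ 11 (mod 37)
14^4 = (14^2)^2 ≡ 11^2 = 121 ≡ 10 (mod 37)
So s = 10; s⁻¹ ≡ 26 (mod 37).
m = c₂ · s⁻¹ mod 37 = 4 · 26 mod 37 = 30.

30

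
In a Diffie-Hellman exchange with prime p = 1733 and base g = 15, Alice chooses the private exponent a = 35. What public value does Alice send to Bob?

Public value = 15^35 (mod 1733).
15^1 ≡ 15 (mod 1733)
15^2 = (15^1)^2 ≡ 15^2 = 225 ≡ 225 (mod 1733)
15^4 = (15^2)^2 ≡ 225^2 = 50625 ≡ 368 (mod 1733)
15^8 = (15^4)^2 ≡ 368^2 = 135424 ≡ 250 (mod 1733)
15^16 = (15^8)^2 ≡ 250^2 = 62500 ≡ 112 (mod 1733)
15^32 = (15^16)^2 ≡ 112^2 = 12544 ≡ 413 (mod 1733)
15^35 = 15^32 · 15^2 · 15^1 ≡ 413 · 225 · 15 ≡ 543 (mod 1733).

543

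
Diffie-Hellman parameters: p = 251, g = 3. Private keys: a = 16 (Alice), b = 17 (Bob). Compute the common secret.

Alice sends A = g^a mod p = 3^16 mod 251.
3^1 ≡ 3 (mod 251)
3^2 = (3^1)^2 ≡ 3^2 = 9 ≡ 9 (mod 251)
3^4 = (3^2)^2 ≡ 9^2 = 81 ≡ 81 (mod 251)
3^8 = (3^4)^2 ≡ 81^2 = 6561 ≡ 35 (mod 251)
3^16 = (3^8)^2 ≡ 35^2 = 1225 ≡ 221 (mod 251)
So A = 221. Bob then computes K = A^b mod p = 221^17 mod 251.
221^1 ≡ 221 (mod 251)
221^2 = (221^1)^2 ≡ 221^2 = 48841 ≡ 147 (mod 251)
221^4 = (221^2)^2 ≡ 147^2 = 21609 ≡ 23 (mod 251)
221^8 = (221^4)^2 ≡ 23^2 = 529 ≡ 27 (mod 251)
221^16 = (221^8)^2 ≡ 27^2 = 729 ≡ 227 (mod 251)
221^17 = 221^16 · 221^1 ≡ 227 · 221 ≡ 218 (mod 251).

218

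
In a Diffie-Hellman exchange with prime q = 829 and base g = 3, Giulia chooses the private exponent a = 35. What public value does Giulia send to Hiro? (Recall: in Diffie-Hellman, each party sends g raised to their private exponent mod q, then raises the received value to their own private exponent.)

169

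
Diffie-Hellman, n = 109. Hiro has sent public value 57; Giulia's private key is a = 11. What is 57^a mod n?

50

Shared key K = 57^11 mod 109.
57^1 ≡ 57 (mod 109)
57^2 = (57^1)^2 ≡ 57^2 = 3249 ≡ 88 (mod 109)
57^4 = (57^2)^2 ≡ 88^2 = 7744 ≡ 5 (mod 109)
57^8 = (57^4)^2 ≡ 5^2 = 25 ≡ 25 (mod 109)
57^11 = 57^8 · 57^2 · 57^1 ≡ 25 · 88 · 57 ≡ 50 (mod 109).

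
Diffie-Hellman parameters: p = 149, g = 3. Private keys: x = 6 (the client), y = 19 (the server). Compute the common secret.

4

The client sends A = g^x mod p = 3^6 mod 149.
3^1 ≡ 3 (mod 149)
3^2 = (3^1)^2 ≡ 3^2 = 9 ≡ 9 (mod 149)
3^4 = (3^2)^2 ≡ 9^2 = 81 ≡ 81 (mod 149)
3^6 = 3^4 · 3^2 ≡ 81 · 9 ≡ 133 (mod 149).
So A = 133. The server then computes K = A^y mod p = 133^19 mod 149.
133^1 ≡ 133 (mod 149)
133^2 = (133^1)^2 ≡ 133^2 = 17689 ≡ 107 (mod 149)
133^4 = (133^2)^2 ≡ 107^2 = 11449 ≡ 125 (mod 149)
133^8 = (133^4)^2 ≡ 125^2 = 15625 ≡ 129 (mod 149)
133^16 = (133^8)^2 ≡ 129^2 = 16641 ≡ 102 (mod 149)
133^19 = 133^16 · 133^2 · 133^1 ≡ 102 · 107 · 133 ≡ 4 (mod 149).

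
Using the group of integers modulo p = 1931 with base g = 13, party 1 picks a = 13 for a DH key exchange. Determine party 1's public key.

1019

Public value = 13^13 mod 1931.
13^1 ≡ 13 (mod 1931)
13^2 = (13^1)^2 ≡ 13^2 = 169 ≡ 169 (mod 1931)
13^4 = (13^2)^2 ≡ 169^2 = 28561 ≡ 1527 (mod 1931)
13^8 = (13^4)^2 ≡ 1527^2 = 2331729 ≡ 1012 (mod 1931)
13^13 = 13^8 · 13^4 · 13^1 ≡ 1012 · 1527 · 13 ≡ 1019 (mod 1931).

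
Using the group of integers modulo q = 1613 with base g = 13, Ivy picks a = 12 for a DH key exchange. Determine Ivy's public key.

274

Public value = 13^12 mod 1613.
13^1 ≡ 13 (mod 1613)
13^2 = (13^1)^2 ≡ 13^2 = 169 ≡ 169 (mod 1613)
13^4 = (13^2)^2 ≡ 169^2 = 28561 ≡ 1140 (mod 1613)
13^8 = (13^4)^2 ≡ 1140^2 = 1299600 ≡ 1135 (mod 1613)
13^12 = 13^8 · 13^4 ≡ 1135 · 1140 ≡ 274 (mod 1613).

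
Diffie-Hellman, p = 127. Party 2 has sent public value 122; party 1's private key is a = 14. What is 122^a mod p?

Shared key K = 122^14 mod 127.
122^1 ≡ 122 (mod 127)
122^2 = (122^1)^2 ≡ 122^2 = 14884 ≡ 25 (mod 127)
122^4 = (122^2)^2 ≡ 25^2 = 625 ≡ 117 (mod 127)
122^8 = (122^4)^2 ≡ 117^2 = 13689 ≡ 100 (mod 127)
122^14 = 122^8 · 122^4 · 122^2 ≡ 100 · 117 · 25 ≡ 19 (mod 127).

19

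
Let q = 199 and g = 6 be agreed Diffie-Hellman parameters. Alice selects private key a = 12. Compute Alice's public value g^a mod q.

Public value = 6^12 mod 199.
6^1 ≡ 6 (mod 199)
6^2 = (6^1)^2 ≡ 6^2 = 36 ≡ 36 (mod 199)
6^4 = (6^2)^2 ≡ 36^2 = 1296 ≡ 102 (mod 199)
6^8 = (6^4)^2 ≡ 102^2 = 10404 ≡ 56 (mod 199)
6^12 = 6^8 · 6^4 ≡ 56 · 102 ≡ 140 (mod 199).

140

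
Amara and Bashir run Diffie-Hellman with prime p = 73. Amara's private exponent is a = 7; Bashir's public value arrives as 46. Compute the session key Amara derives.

Shared key K = 46^7 mod 73.
46^1 ≡ 46 (mod 73)
46^2 = (46^1)^2 ≡ 46^2 = 2116 ≡ 72 (mod 73)
46^4 = (46^2)^2 ≡ 72^2 = 5184 ≡ 1 (mod 73)
46^7 = 46^4 · 46^2 · 46^1 ≡ 1 · 72 · 46 ≡ 27 (mod 73).

27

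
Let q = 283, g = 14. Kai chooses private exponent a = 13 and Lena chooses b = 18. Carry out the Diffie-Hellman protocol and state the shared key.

Lena sends B = g^b mod q = 14^18 mod 283.
14^1 ≡ 14 (mod 283)
14^2 = (14^1)^2 ≡ 14^2 = 196 ≡ 196 (mod 283)
14^4 = (14^2)^2 ≡ 196^2 = 38416 ≡ 211 (mod 283)
14^8 = (14^4)^2 ≡ 211^2 = 44521 ≡ 90 (mod 283)
14^16 = (14^8)^2 ≡ 90^2 = 8100 ≡ 176 (mod 283)
14^18 = 14^16 · 14^2 ≡ 176 · 196 ≡ 253 (mod 283).
So B = 253. Kai then computes K = B^a mod q = 253^13 mod 283.
253^1 ≡ 253 (mod 283)
253^2 = (253^1)^2 ≡ 253^2 = 64009 ≡ 51 (mod 283)
253^4 = (253^2)^2 ≡ 51^2 = 2601 ≡ 54 (mod 283)
253^8 = (253^4)^2 ≡ 54^2 = 2916 ≡ 86 (mod 283)
253^13 = 253^8 · 253^4 · 253^1 ≡ 86 · 54 · 253 ≡ 199 (mod 283).

199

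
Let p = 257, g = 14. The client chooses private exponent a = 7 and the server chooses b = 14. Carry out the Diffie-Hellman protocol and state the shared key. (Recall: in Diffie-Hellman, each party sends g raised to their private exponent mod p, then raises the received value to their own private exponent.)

The server sends B = g^b mod p = 14^14 mod 257.
14^1 ≡ 14 (mod 257)
14^2 = (14^1)^2 ≡ 14^2 = 196 ≡ 196 (mod 257)
14^4 = (14^2)^2 ≡ 196^2 = 38416 ≡ 123 (mod 257)
14^8 = (14^4)^2 ≡ 123^2 = 15129 ≡ 223 (mod 257)
14^14 = 14^8 · 14^4 · 14^2 ≡ 223 · 123 · 196 ≡ 158 (mod 257).
So B = 158. The client then computes K = B^a mod p = 158^7 mod 257.
158^1 ≡ 158 (mod 257)
158^2 = (158^1)^2 ≡ 158^2 = 24964 ≡ 35 (mod 257)
158^4 = (158^2)^2 ≡ 35^2 = 1225 ≡ 197 (mod 257)
158^7 = 158^4 · 158^2 · 158^1 ≡ 197 · 35 · 158 ≡ 244 (mod 257).

244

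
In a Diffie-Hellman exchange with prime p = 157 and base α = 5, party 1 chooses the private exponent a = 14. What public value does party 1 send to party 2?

110

Public value = 5^14 mod 157.
5^1 ≡ 5 (mod 157)
5^2 = (5^1)^2 ≡ 5^2 = 25 ≡ 25 (mod 157)
5^4 = (5^2)^2 ≡ 25^2 = 625 ≡ 154 (mod 157)
5^8 = (5^4)^2 ≡ 154^2 = 23716 ≡ 9 (mod 157)
5^14 = 5^8 · 5^4 · 5^2 ≡ 9 · 154 · 25 ≡ 110 (mod 157).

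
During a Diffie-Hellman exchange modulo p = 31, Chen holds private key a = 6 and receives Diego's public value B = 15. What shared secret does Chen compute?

16

Shared key K = 15^6 mod 31.
15^1 ≡ 15 (mod 31)
15^2 = (15^1)^2 ≡ 15^2 = 225 ≡ 8 (mod 31)
15^4 = (15^2)^2 ≡ 8^2 = 64 ≡ 2 (mod 31)
15^6 = 15^4 · 15^2 ≡ 2 · 8 ≡ 16 (mod 31).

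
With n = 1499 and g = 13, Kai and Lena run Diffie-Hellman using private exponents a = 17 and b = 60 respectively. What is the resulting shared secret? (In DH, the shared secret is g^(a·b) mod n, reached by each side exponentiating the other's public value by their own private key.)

Lena sends B = g^b mod n = 13^60 mod 1499.
13^1 ≡ 13 (mod 1499)
13^2 = (13^1)^2 ≡ 13^2 = 169 ≡ 169 (mod 1499)
13^4 = (13^2)^2 ≡ 169^2 = 28561 ≡ 80 (mod 1499)
13^8 = (13^4)^2 ≡ 80^2 = 6400 ≡ 404 (mod 1499)
13^16 = (13^8)^2 ≡ 404^2 = 163216 ≡ 1324 (mod 1499)
13^32 = (13^16)^2 ≡ 1324^2 = 1752976 ≡ 645 (mod 1499)
13^60 = 13^32 · 13^16 · 13^8 · 13^4 ≡ 645 · 1324 · 404 · 80 ≡ 797 (mod 1499).
So B = 797. Kai then computes K = B^a mod n = 797^17 mod 1499.
797^1 ≡ 797 (mod 1499)
797^2 = (797^1)^2 ≡ 797^2 = 635209 ≡ 1132 (mod 1499)
797^4 = (797^2)^2 ≡ 1132^2 = 1281424 ≡ 1278 (mod 1499)
797^8 = (797^4)^2 ≡ 1278^2 = 1633284 ≡ 873 (mod 1499)
797^16 = (797^8)^2 ≡ 873^2 = 762129 ≡ 637 (mod 1499)
797^17 = 797^16 · 797^1 ≡ 637 · 797 ≡ 1027 (mod 1499).

1027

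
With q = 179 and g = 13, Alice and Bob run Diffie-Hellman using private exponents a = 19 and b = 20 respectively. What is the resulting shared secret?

138

Bob sends B = g^b mod q = 13^20 mod 179.
13^1 ≡ 13 (mod 179)
13^2 = (13^1)^2 ≡ 13^2 = 169 ≡ 169 (mod 179)
13^4 = (13^2)^2 ≡ 169^2 = 28561 ≡ 100 (mod 179)
13^8 = (13^4)^2 ≡ 100^2 = 10000 ≡ 155 (mod 179)
13^16 = (13^8)^2 ≡ 155^2 = 24025 ≡ 39 (mod 179)
13^20 = 13^16 · 13^4 ≡ 39 · 100 ≡ 141 (mod 179).
So B = 141. Alice then computes K = B^a mod q = 141^19 mod 179.
141^1 ≡ 141 (mod 179)
141^2 = (141^1)^2 ≡ 141^2 = 19881 ≡ 12 (mod 179)
141^4 = (141^2)^2 ≡ 12^2 = 144 ≡ 144 (mod 179)
141^8 = (141^4)^2 ≡ 144^2 = 20736 ≡ 151 (mod 179)
141^16 = (141^8)^2 ≡ 151^2 = 22801 ≡ 68 (mod 179)
141^19 = 141^16 · 141^2 · 141^1 ≡ 68 · 12 · 141 ≡ 138 (mod 179).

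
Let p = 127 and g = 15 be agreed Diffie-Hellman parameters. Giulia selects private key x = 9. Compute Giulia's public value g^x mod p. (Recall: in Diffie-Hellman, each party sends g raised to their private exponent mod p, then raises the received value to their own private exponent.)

Public value = 15^9 mod 127.
15^1 ≡ 15 (mod 127)
15^2 = (15^1)^2 ≡ 15^2 = 225 ≡ 98 (mod 127)
15^4 = (15^2)^2 ≡ 98^2 = 9604 ≡ 79 (mod 127)
15^8 = (15^4)^2 ≡ 79^2 = 6241 ≡ 18 (mod 127)
15^9 = 15^8 · 15^1 ≡ 18 · 15 ≡ 16 (mod 127).

16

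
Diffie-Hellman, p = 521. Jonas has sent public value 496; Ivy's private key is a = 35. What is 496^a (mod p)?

520

Shared key K = 496^35 mod 521.
496^1 ≡ 496 (mod 521)
496^2 = (496^1)^2 ≡ 496^2 = 246016 ≡ 104 (mod 521)
496^4 = (496^2)^2 ≡ 104^2 = 10816 ≡ 396 (mod 521)
496^8 = (496^4)^2 ≡ 396^2 = 156816 ≡ 516 (mod 521)
496^16 = (496^8)^2 ≡ 516^2 = 266256 ≡ 25 (mod 521)
496^32 = (496^16)^2 ≡ 25^2 = 625 ≡ 104 (mod 521)
496^35 = 496^32 · 496^2 · 496^1 ≡ 104 · 104 · 496 ≡ 520 (mod 521).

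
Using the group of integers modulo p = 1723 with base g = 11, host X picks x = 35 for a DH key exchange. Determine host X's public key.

Public value = 11^{35} \pmod{1723}.
11^1 ≡ 11 (mod 1723)
11^2 = (11^1)^2 ≡ 11^2 = 121 ≡ 121 (mod 1723)
11^4 = (11^2)^2 ≡ 121^2 = 14641 ≡ 857 (mod 1723)
11^8 = (11^4)^2 ≡ 857^2 = 734449 ≡ 451 (mod 1723)
11^16 = (11^8)^2 ≡ 451^2 = 203401 ≡ 87 (mod 1723)
11^32 = (11^16)^2 ≡ 87^2 = 7569 ≡ 677 (mod 1723)
11^35 = 11^32 · 11^2 · 11^1 ≡ 677 · 121 · 11 ≡ 1681 (mod 1723).

1681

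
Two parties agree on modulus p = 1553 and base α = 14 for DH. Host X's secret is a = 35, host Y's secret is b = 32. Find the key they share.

64

Host Y sends B = α^b mod p = 14^32 mod 1553.
14^1 ≡ 14 (mod 1553)
14^2 = (14^1)^2 ≡ 14^2 = 196 ≡ 196 (mod 1553)
14^4 = (14^2)^2 ≡ 196^2 = 38416 ≡ 1144 (mod 1553)
14^8 = (14^4)^2 ≡ 1144^2 = 1308736 ≡ 1110 (mod 1553)
14^16 = (14^8)^2 ≡ 1110^2 = 1232100 ≡ 571 (mod 1553)
14^32 = (14^16)^2 ≡ 571^2 = 326041 ≡ 1464 (mod 1553)
So B = 1464. Host X then computes K = B^a mod p = 1464^35 mod 1553.
1464^1 ≡ 1464 (mod 1553)
1464^2 = (1464^1)^2 ≡ 1464^2 = 2143296 ≡ 156 (mod 1553)
1464^4 = (1464^2)^2 ≡ 156^2 = 24336 ≡ 1041 (mod 1553)
1464^8 = (1464^4)^2 ≡ 1041^2 = 1083681 ≡ 1240 (mod 1553)
1464^16 = (1464^8)^2 ≡ 1240^2 = 1537600 ≡ 130 (mod 1553)
1464^32 = (1464^16)^2 ≡ 130^2 = 16900 ≡ 1370 (mod 1553)
1464^35 = 1464^32 · 1464^2 · 1464^1 ≡ 1370 · 156 · 1464 ≡ 64 (mod 1553).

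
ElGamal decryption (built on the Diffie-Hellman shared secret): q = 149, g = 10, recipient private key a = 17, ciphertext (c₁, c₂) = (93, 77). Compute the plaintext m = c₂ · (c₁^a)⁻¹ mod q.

Shared mask s = c₁^a mod q = 93^17 mod 149.
93^1 ≡ 93 (mod 149)
93^2 = (93^1)^2 ≡ 93^2 = 8649 ≡ 7 (mod 149)
93^4 = (93^2)^2 ≡ 7^2 = 49 ≡ 49 (mod 149)
93^8 = (93^4)^2 ≡ 49^2 = 2401 ≡ 17 (mod 149)
93^16 = (93^8)^2 ≡ 17^2 = 289 ≡ 140 (mod 149)
93^17 = 93^16 · 93^1 ≡ 140 · 93 ≡ 57 (mod 149).
So s = 57; s⁻¹ ≡ 34 (mod 149).
m = c₂ · s⁻¹ mod 149 = 77 · 34 mod 149 = 85.

85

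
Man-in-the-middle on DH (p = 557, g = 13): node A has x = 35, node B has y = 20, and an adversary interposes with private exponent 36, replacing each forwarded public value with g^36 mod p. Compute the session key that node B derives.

Node B receives an adversary's public value M = 13^36 mod 557 instead of the honest one.
13^1 ≡ 13 (mod 557)
13^2 = (13^1)^2 ≡ 13^2 = 169 ≡ 169 (mod 557)
13^4 = (13^2)^2 ≡ 169^2 = 28561 ≡ 154 (mod 557)
13^8 = (13^4)^2 ≡ 154^2 = 23716 ≡ 322 (mod 557)
13^16 = (13^8)^2 ≡ 322^2 = 103684 ≡ 82 (mod 557)
13^32 = (13^16)^2 ≡ 82^2 = 6724 ≡ 40 (mod 557)
13^36 = 13^32 · 13^4 ≡ 40 · 154 ≡ 33 (mod 557).
So M = 33. Node B computes K = M^20 mod 557.
33^1 ≡ 33 (mod 557)
33^2 = (33^1)^2 ≡ 33^2 = 1089 ≡ 532 (mod 557)
33^4 = (33^2)^2 ≡ 532^2 = 283024 ≡ 68 (mod 557)
33^8 = (33^4)^2 ≡ 68^2 = 4624 ≡ 168 (mod 557)
33^16 = (33^8)^2 ≡ 168^2 = 28224 ≡ 374 (mod 557)
33^20 = 33^16 · 33^4 ≡ 374 · 68 ≡ 367 (mod 557).

367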